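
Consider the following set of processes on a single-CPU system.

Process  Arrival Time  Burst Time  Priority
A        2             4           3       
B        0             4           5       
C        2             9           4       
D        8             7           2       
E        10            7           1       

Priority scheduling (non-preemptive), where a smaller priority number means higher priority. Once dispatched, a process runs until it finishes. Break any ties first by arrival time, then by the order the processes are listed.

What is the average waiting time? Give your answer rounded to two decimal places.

5.40

Gantt: | B 0-4 | A 4-8 | D 8-15 | E 15-22 | C 22-31 |
Completion: A=8  B=4  C=31  D=15  E=22
Turnaround (C−A): A=6  B=4  C=29  D=7  E=12
Waiting times: A=2, B=0, C=20, D=0, E=5
Average waiting = (2+0+20+0+5) / 5 = 27/5 = 5.40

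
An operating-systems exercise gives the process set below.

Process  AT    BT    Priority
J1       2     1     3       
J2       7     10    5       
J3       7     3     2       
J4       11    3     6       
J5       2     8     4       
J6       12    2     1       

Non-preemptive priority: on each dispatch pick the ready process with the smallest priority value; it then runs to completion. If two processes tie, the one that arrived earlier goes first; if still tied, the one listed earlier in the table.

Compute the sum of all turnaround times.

Gantt: | idle 0-2 | J1 2-3 | J5 3-11 | J3 11-14 | J6 14-16 | J2 16-26 | J4 26-29 |
Completion: J1=3  J2=26  J3=14  J4=29  J5=11  J6=16
Turnaround = completion − arrival: J1=1, J2=19, J3=7, J4=18, J5=9, J6=4
Total turnaround = 1 + 19 + 7 + 18 + 9 + 4 = 58

58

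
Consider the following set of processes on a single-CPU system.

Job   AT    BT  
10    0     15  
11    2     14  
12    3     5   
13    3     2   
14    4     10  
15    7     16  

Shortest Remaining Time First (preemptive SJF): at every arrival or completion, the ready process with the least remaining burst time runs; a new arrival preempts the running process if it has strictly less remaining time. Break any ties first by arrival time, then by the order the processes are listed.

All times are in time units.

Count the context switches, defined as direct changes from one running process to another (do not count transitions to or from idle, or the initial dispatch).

Schedule: | 10 0-3 | 13 3-5 | 12 5-10 | 14 10-20 | 10 20-32 | 11 32-46 | 15 46-62 |
Completion: 10=32  11=46  12=10  13=5  14=20  15=62
Turnaround (C−A): 10=32  11=44  12=7  13=2  14=16  15=55

6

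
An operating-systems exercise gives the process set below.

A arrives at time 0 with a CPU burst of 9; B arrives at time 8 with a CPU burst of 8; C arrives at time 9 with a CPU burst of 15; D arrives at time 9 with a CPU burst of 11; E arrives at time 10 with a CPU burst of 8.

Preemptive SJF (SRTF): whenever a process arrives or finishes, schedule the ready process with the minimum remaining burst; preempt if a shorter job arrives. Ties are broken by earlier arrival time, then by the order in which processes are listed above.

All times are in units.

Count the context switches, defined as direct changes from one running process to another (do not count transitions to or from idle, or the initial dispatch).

Gantt: | A 0-9 | B 9-17 | E 17-25 | D 25-36 | C 36-51 |
Completion: A=9  B=17  C=51  D=36  E=25
Turnaround (C−A): A=9  B=9  C=42  D=27  E=15

4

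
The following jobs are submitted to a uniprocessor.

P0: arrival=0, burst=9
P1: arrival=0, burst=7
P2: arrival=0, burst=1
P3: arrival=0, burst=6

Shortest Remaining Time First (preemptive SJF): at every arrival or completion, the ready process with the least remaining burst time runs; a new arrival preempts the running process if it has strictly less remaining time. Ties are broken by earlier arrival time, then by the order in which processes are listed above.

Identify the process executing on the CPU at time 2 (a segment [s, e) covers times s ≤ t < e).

P3

Schedule: | P2 0-1 | P3 1-7 | P1 7-14 | P0 14-23 |
Completion: P0=23  P1=14  P2=1  P3=7
Turnaround (C−A): P0=23  P1=14  P2=1  P3=7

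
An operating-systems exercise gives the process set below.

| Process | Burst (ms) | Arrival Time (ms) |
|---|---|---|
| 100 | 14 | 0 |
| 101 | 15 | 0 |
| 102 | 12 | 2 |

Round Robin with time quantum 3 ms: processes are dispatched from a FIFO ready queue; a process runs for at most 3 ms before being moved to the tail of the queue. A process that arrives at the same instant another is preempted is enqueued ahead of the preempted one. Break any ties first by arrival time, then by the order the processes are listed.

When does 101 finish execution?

41

Timeline: | 100 0-3 | 101 3-6 | 102 6-9 | 100 9-12 | 101 12-15 | 102 15-18 | 100 18-21 | 101 21-24 | 102 24-27 | 100 27-30 | 101 30-33 | 102 33-36 | 100 36-38 | 101 38-41 |
Completion: 100=38  101=41  102=36
Turnaround (C−A): 100=38  101=41  102=34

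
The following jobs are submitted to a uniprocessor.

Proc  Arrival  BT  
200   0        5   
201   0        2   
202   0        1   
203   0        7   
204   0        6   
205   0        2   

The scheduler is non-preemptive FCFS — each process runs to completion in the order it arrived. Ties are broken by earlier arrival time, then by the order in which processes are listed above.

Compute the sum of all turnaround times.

Schedule: | 200 0-5 | 201 5-7 | 202 7-8 | 203 8-15 | 204 15-21 | 205 21-23 |
Completion: 200=5  201=7  202=8  203=15  204=21  205=23
Turnaround = completion − arrival: 200=5, 201=7, 202=8, 203=15, 204=21, 205=23
Total turnaround = 5 + 7 + 8 + 15 + 21 + 23 = 79

79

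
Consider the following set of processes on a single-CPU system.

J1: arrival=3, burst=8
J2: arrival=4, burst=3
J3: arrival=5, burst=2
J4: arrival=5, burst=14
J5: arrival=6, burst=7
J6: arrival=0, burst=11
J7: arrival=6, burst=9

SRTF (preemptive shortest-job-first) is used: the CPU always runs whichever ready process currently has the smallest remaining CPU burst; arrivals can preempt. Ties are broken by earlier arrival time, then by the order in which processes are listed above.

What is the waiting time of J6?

Schedule: | J6 0-4 | J2 4-7 | J3 7-9 | J6 9-16 | J5 16-23 | J1 23-31 | J7 31-40 | J4 40-54 |
Completion: J1=31  J2=7  J3=9  J4=54  J5=23  J6=16  J7=40
Turnaround (C−A): J1=28  J2=3  J3=4  J4=49  J5=17  J6=16  J7=34
Waiting(J6) = turnaround − burst = 16 − 11 = 5

5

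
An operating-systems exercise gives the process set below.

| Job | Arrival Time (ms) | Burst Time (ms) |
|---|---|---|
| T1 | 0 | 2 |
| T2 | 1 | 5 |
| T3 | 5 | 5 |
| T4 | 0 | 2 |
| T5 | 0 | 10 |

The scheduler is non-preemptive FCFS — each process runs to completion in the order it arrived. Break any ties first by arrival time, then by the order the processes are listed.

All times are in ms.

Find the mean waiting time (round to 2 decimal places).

Timeline: | T1 0-2 | T4 2-4 | T5 4-14 | T2 14-19 | T3 19-24 |
Completion: T1=2  T2=19  T3=24  T4=4  T5=14
Waiting times: T1=0, T2=13, T3=14, T4=2, T5=4
Average waiting = (0+13+14+2+4) / 5 = 33/5 = 6.60

6.60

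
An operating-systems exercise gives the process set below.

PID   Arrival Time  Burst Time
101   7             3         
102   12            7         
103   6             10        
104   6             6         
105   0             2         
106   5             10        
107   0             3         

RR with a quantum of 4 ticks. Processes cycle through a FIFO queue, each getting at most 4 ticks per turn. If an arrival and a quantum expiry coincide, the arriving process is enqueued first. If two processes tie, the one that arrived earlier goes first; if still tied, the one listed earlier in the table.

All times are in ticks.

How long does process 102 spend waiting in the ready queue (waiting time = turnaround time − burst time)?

20

Schedule: | 105 0-2 | 107 2-5 | 106 5-9 | 103 9-13 | 104 13-17 | 101 17-20 | 106 20-24 | 102 24-28 | 103 28-32 | 104 32-34 | 106 34-36 | 102 36-39 | 103 39-41 |
Completion: 101=20  102=39  103=41  104=34  105=2  106=36  107=5
Waiting(102) = turnaround − burst = 27 − 7 = 20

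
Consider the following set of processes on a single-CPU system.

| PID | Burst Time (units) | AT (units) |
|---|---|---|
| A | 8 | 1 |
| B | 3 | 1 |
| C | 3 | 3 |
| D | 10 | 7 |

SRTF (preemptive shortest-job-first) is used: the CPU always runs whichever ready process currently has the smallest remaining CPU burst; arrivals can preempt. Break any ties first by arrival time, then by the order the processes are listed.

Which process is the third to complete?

Gantt: | idle 0-1 | B 1-4 | C 4-7 | A 7-15 | D 15-25 |
Completion: A=15  B=4  C=7  D=25
Turnaround (C−A): A=14  B=3  C=4  D=18
Finish order: B → C → A → D

A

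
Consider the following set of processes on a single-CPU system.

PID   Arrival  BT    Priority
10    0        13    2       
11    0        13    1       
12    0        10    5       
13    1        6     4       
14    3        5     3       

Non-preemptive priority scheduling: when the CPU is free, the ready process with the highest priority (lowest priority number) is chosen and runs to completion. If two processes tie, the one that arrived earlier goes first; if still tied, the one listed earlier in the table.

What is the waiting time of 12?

Gantt: | 11 0-13 | 10 13-26 | 14 26-31 | 13 31-37 | 12 37-47 |
Completion: 10=26  11=13  12=47  13=37  14=31
Turnaround (C−A): 10=26  11=13  12=47  13=36  14=28
Waiting(12) = turnaround − burst = 47 − 10 = 37

37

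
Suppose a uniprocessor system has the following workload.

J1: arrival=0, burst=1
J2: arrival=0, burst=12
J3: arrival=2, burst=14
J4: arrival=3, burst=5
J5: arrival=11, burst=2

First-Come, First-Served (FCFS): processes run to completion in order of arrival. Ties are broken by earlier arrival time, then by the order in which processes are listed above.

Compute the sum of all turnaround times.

91

Gantt: | J1 0-1 | J2 1-13 | J3 13-27 | J4 27-32 | J5 32-34 |
Completion: J1=1  J2=13  J3=27  J4=32  J5=34
Turnaround (C−A): J1=1  J2=13  J3=25  J4=29  J5=23
Turnaround = completion − arrival: J1=1, J2=13, J3=25, J4=29, J5=23
Total turnaround = 1 + 13 + 25 + 29 + 23 = 91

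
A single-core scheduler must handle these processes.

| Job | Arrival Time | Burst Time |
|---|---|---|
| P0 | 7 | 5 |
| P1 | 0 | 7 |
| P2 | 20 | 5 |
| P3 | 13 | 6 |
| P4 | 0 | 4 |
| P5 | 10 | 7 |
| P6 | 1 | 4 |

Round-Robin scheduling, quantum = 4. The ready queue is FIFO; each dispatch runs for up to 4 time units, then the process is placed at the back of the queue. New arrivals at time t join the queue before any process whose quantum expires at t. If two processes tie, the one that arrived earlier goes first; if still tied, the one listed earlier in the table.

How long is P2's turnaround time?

Gantt: | P1 0-4 | P4 4-8 | P6 8-12 | P1 12-15 | P0 15-19 | P5 19-23 | P3 23-27 | P0 27-28 | P2 28-32 | P5 32-35 | P3 35-37 | P2 37-38 |
Completion: P0=28  P1=15  P2=38  P3=37  P4=8  P5=35  P6=12
Turnaround (C−A): P0=21  P1=15  P2=18  P3=24  P4=8  P5=25  P6=11
Turnaround(P2) = completion − arrival = 38 − 20 = 18

18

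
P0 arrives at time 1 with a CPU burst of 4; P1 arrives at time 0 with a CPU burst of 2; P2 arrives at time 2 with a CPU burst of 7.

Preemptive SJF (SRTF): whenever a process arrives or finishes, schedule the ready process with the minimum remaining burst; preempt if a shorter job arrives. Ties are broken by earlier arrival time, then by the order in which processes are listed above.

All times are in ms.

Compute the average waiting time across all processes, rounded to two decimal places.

1.67

Timeline: | P1 0-2 | P0 2-6 | P2 6-13 |
Completion: P0=6  P1=2  P2=13
Turnaround (C−A): P0=5  P1=2  P2=11
Waiting times: P0=1, P1=0, P2=4
Average waiting = (1+0+4) / 3 = 5/3 = 1.67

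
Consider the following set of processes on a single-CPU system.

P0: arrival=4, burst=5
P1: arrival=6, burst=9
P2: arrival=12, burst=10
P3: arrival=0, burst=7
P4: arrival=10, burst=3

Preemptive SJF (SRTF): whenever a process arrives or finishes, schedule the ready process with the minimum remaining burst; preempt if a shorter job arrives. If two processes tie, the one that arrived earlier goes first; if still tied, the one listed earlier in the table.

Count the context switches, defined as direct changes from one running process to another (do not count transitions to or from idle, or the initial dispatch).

Schedule: | P3 0-7 | P0 7-12 | P4 12-15 | P1 15-24 | P2 24-34 |
Completion: P0=12  P1=24  P2=34  P3=7  P4=15

4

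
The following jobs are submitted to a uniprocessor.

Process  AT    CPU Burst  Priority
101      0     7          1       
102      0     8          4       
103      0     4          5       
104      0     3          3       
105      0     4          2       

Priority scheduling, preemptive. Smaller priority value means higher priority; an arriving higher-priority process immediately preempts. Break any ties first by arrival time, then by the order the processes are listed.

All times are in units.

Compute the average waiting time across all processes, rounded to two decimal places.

10.80

Schedule: | 101 0-7 | 105 7-11 | 104 11-14 | 102 14-22 | 103 22-26 |
Completion: 101=7  102=22  103=26  104=14  105=11
Waiting times: 101=0, 102=14, 103=22, 104=11, 105=7
Average waiting = (0+14+22+11+7) / 5 = 54/5 = 10.80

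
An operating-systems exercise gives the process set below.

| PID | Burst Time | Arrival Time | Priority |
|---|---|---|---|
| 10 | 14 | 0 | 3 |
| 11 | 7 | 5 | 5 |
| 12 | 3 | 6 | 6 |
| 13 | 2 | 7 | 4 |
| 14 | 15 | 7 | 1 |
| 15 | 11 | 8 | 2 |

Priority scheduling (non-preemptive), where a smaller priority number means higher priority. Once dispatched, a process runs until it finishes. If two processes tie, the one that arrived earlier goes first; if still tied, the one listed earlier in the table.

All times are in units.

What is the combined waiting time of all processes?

141

Gantt: | 10 0-14 | 14 14-29 | 15 29-40 | 13 40-42 | 11 42-49 | 12 49-52 |
Completion: 10=14  11=49  12=52  13=42  14=29  15=40
Waiting = turnaround − burst: 10=0, 11=37, 12=43, 13=33, 14=7, 15=21
Total waiting = 0 + 37 + 43 + 33 + 7 + 21 = 141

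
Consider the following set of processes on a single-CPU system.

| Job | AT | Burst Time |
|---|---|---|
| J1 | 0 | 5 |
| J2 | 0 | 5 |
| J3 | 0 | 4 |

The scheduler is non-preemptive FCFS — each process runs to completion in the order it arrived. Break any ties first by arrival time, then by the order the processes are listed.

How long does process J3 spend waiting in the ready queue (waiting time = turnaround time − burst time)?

Schedule: | J1 0-5 | J2 5-10 | J3 10-14 |
Completion: J1=5  J2=10  J3=14
Turnaround (C−A): J1=5  J2=10  J3=14
Waiting(J3) = turnaround − burst = 14 − 4 = 10

10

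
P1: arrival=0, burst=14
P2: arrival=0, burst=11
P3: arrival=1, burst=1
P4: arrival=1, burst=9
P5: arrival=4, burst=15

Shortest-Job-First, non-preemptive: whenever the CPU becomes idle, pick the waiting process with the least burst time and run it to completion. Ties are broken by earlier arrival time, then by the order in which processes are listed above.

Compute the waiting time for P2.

Schedule: | P2 0-11 | P3 11-12 | P4 12-21 | P1 21-35 | P5 35-50 |
Completion: P1=35  P2=11  P3=12  P4=21  P5=50
Turnaround (C−A): P1=35  P2=11  P3=11  P4=20  P5=46
Waiting(P2) = turnaround − burst = 11 − 11 = 0

0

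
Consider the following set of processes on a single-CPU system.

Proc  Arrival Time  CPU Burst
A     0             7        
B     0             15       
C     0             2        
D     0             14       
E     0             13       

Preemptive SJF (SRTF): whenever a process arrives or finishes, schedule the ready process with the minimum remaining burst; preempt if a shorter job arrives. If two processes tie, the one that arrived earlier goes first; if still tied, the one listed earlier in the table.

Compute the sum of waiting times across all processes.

Schedule: | C 0-2 | A 2-9 | E 9-22 | D 22-36 | B 36-51 |
Completion: A=9  B=51  C=2  D=36  E=22
Turnaround (C−A): A=9  B=51  C=2  D=36  E=22
Waiting = turnaround − burst: A=2, B=36, C=0, D=22, E=9
Total waiting = 2 + 36 + 0 + 22 + 9 = 69

69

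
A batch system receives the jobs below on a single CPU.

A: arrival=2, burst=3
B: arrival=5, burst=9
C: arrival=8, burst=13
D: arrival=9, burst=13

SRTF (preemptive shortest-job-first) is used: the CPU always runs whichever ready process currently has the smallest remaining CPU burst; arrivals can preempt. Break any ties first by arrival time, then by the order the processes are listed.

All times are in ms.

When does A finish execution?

5

Gantt: | idle 0-2 | A 2-5 | B 5-14 | C 14-27 | D 27-40 |
Completion: A=5  B=14  C=27  D=40
Turnaround (C−A): A=3  B=9  C=19  D=31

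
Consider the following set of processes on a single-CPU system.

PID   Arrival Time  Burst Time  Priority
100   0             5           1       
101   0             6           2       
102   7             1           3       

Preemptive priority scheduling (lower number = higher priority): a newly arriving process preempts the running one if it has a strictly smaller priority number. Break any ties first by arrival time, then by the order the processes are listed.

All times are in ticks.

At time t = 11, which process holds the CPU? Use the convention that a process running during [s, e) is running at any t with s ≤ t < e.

102

Schedule: | 100 0-5 | 101 5-11 | 102 11-12 |
Completion: 100=5  101=11  102=12
Turnaround (C−A): 100=5  101=11  102=5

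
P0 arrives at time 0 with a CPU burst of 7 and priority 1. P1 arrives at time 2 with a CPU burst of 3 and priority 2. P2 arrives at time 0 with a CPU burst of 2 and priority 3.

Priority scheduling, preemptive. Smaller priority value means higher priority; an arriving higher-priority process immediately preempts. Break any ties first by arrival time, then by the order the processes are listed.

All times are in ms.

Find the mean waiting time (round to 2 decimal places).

5.00

Timeline: | P0 0-7 | P1 7-10 | P2 10-12 |
Completion: P0=7  P1=10  P2=12
Turnaround (C−A): P0=7  P1=8  P2=12
Waiting times: P0=0, P1=5, P2=10
Average waiting = (0+5+10) / 3 = 15/3 = 5.00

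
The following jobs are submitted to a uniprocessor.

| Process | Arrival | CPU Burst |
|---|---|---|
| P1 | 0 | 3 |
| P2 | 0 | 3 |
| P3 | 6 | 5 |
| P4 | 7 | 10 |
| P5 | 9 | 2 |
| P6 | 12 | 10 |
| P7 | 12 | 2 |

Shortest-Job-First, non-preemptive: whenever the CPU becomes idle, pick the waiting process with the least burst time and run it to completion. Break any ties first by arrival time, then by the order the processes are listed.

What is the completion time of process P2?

6

Schedule: | P1 0-3 | P2 3-6 | P3 6-11 | P5 11-13 | P7 13-15 | P4 15-25 | P6 25-35 |
Completion: P1=3  P2=6  P3=11  P4=25  P5=13  P6=35  P7=15
Turnaround (C−A): P1=3  P2=6  P3=5  P4=18  P5=4  P6=23  P7=3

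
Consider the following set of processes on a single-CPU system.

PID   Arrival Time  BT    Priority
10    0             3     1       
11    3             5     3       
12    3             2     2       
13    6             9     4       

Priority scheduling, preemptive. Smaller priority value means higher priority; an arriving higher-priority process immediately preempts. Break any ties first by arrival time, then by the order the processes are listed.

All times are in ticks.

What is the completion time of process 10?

3

Schedule: | 10 0-3 | 12 3-5 | 11 5-10 | 13 10-19 |
Completion: 10=3  11=10  12=5  13=19
Turnaround (C−A): 10=3  11=7  12=2  13=13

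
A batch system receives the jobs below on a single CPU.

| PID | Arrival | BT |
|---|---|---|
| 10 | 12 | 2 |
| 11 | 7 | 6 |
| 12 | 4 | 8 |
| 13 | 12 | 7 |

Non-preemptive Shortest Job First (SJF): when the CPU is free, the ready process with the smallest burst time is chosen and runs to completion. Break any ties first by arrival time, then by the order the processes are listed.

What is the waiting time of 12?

0

Gantt: | idle 0-4 | 12 4-12 | 10 12-14 | 11 14-20 | 13 20-27 |
Completion: 10=14  11=20  12=12  13=27
Waiting(12) = turnaround − burst = 8 − 8 = 0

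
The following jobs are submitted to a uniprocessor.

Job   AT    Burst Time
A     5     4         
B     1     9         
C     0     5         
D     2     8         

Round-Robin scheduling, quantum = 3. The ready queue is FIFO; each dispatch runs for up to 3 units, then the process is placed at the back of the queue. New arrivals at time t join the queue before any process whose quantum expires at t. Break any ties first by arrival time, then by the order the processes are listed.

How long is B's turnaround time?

23

Gantt: | C 0-3 | B 3-6 | D 6-9 | C 9-11 | A 11-14 | B 14-17 | D 17-20 | A 20-21 | B 21-24 | D 24-26 |
Completion: A=21  B=24  C=11  D=26
Turnaround (C−A): A=16  B=23  C=11  D=24
Turnaround(B) = completion − arrival = 24 − 1 = 23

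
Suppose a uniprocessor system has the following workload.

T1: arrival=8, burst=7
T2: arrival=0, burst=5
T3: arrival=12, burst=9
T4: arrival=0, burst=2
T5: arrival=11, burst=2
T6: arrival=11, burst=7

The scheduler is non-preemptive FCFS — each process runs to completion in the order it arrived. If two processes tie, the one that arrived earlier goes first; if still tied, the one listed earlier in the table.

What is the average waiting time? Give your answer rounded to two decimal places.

Schedule: | T2 0-5 | T4 5-7 | idle 7-8 | T1 8-15 | T5 15-17 | T6 17-24 | T3 24-33 |
Completion: T1=15  T2=5  T3=33  T4=7  T5=17  T6=24
Turnaround (C−A): T1=7  T2=5  T3=21  T4=7  T5=6  T6=13
Waiting times: T1=0, T2=0, T3=12, T4=5, T5=4, T6=6
Average waiting = (0+0+12+5+4+6) / 6 = 27/6 = 4.50

4.50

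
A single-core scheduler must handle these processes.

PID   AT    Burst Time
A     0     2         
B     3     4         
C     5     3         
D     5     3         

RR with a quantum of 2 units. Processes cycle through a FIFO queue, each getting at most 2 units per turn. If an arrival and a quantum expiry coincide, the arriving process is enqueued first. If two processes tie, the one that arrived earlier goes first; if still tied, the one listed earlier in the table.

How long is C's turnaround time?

Schedule: | A 0-2 | idle 2-3 | B 3-5 | C 5-7 | D 7-9 | B 9-11 | C 11-12 | D 12-13 |
Completion: A=2  B=11  C=12  D=13
Turnaround(C) = completion − arrival = 12 − 5 = 7

7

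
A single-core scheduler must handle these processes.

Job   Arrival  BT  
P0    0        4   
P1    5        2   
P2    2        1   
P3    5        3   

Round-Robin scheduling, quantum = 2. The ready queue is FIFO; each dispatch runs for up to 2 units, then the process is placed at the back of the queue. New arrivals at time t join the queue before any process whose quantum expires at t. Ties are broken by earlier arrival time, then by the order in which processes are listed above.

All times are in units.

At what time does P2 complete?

3

Schedule: | P0 0-2 | P2 2-3 | P0 3-5 | P1 5-7 | P3 7-10 |
Completion: P0=5  P1=7  P2=3  P3=10
Turnaround (C−A): P0=5  P1=2  P2=1  P3=5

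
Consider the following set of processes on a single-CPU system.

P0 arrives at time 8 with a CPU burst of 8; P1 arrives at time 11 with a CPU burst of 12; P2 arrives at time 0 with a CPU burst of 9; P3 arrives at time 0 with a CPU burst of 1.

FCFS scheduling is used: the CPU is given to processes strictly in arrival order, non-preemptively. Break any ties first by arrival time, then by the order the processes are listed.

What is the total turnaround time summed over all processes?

Gantt: | P2 0-9 | P3 9-10 | P0 10-18 | P1 18-30 |
Completion: P0=18  P1=30  P2=9  P3=10
Turnaround = completion − arrival: P0=10, P1=19, P2=9, P3=10
Total turnaround = 10 + 19 + 9 + 10 = 48

48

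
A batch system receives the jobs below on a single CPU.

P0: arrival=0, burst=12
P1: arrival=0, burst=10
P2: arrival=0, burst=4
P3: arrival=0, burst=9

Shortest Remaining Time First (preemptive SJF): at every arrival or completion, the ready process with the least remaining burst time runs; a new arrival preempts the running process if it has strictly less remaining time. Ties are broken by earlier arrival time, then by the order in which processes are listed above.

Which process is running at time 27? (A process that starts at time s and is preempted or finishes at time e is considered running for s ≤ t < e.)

P0

Gantt: | P2 0-4 | P3 4-13 | P1 13-23 | P0 23-35 |
Completion: P0=35  P1=23  P2=4  P3=13
Turnaround (C−A): P0=35  P1=23  P2=4  P3=13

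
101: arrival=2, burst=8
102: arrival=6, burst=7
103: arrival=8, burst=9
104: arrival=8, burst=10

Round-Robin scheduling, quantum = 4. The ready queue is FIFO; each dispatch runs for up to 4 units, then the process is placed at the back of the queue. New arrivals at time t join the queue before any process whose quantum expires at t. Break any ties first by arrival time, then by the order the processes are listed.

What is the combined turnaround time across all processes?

Gantt: | idle 0-2 | 101 2-6 | 102 6-10 | 101 10-14 | 103 14-18 | 104 18-22 | 102 22-25 | 103 25-29 | 104 29-33 | 103 33-34 | 104 34-36 |
Completion: 101=14  102=25  103=34  104=36
Turnaround (C−A): 101=12  102=19  103=26  104=28
Turnaround = completion − arrival: 101=12, 102=19, 103=26, 104=28
Total turnaround = 12 + 19 + 26 + 28 = 85

85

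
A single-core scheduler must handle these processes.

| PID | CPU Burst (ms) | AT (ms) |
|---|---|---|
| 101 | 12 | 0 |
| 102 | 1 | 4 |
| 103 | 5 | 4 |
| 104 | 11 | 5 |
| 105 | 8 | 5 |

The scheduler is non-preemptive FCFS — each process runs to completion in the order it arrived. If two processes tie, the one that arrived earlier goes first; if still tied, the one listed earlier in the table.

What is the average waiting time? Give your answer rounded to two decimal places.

Gantt: | 101 0-12 | 102 12-13 | 103 13-18 | 104 18-29 | 105 29-37 |
Completion: 101=12  102=13  103=18  104=29  105=37
Waiting times: 101=0, 102=8, 103=9, 104=13, 105=24
Average waiting = (0+8+9+13+24) / 5 = 54/5 = 10.80

10.80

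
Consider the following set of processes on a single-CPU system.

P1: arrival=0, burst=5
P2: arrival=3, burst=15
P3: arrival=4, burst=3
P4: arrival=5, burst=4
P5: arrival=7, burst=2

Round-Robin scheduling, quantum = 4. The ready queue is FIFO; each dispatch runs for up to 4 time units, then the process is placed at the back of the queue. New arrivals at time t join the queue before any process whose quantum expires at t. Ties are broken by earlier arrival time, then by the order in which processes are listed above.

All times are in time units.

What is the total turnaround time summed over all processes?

67

Schedule: | P1 0-4 | P2 4-8 | P3 8-11 | P1 11-12 | P4 12-16 | P5 16-18 | P2 18-29 |
Completion: P1=12  P2=29  P3=11  P4=16  P5=18
Turnaround (C−A): P1=12  P2=26  P3=7  P4=11  P5=11
Turnaround = completion − arrival: P1=12, P2=26, P3=7, P4=11, P5=11
Total turnaround = 12 + 26 + 7 + 11 + 11 = 67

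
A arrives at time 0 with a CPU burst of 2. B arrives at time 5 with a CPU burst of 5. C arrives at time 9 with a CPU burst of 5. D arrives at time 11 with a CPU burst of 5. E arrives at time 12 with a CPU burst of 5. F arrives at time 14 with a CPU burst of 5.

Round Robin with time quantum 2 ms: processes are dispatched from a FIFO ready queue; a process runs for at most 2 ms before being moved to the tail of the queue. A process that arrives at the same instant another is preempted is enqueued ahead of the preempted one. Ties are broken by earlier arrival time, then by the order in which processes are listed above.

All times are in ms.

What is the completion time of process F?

Gantt: | A 0-2 | idle 2-5 | B 5-9 | C 9-11 | B 11-12 | D 12-14 | C 14-16 | E 16-18 | F 18-20 | D 20-22 | C 22-23 | E 23-25 | F 25-27 | D 27-28 | E 28-29 | F 29-30 |
Completion: A=2  B=12  C=23  D=28  E=29  F=30
Turnaround (C−A): A=2  B=7  C=14  D=17  E=17  F=16

30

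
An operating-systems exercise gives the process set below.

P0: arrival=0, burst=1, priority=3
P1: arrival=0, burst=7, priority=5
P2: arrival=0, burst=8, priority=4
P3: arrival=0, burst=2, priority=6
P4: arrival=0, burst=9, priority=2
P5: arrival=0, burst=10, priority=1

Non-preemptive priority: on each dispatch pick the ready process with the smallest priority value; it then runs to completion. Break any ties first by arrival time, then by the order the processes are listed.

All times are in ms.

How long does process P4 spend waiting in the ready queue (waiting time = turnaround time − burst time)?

10

Timeline: | P5 0-10 | P4 10-19 | P0 19-20 | P2 20-28 | P1 28-35 | P3 35-37 |
Completion: P0=20  P1=35  P2=28  P3=37  P4=19  P5=10
Waiting(P4) = turnaround − burst = 19 − 9 = 10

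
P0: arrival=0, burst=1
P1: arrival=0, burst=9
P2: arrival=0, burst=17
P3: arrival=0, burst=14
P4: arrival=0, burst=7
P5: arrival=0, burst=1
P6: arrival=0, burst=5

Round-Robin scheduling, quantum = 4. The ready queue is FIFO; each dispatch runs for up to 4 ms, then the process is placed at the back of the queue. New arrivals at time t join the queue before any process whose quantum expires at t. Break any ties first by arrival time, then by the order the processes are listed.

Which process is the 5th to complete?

Timeline: | P0 0-1 | P1 1-5 | P2 5-9 | P3 9-13 | P4 13-17 | P5 17-18 | P6 18-22 | P1 22-26 | P2 26-30 | P3 30-34 | P4 34-37 | P6 37-38 | P1 38-39 | P2 39-43 | P3 43-47 | P2 47-51 | P3 51-53 | P2 53-54 |
Completion: P0=1  P1=39  P2=54  P3=53  P4=37  P5=18  P6=38
Finish order: P0 → P5 → P4 → P6 → P1 → P3 → P2

P1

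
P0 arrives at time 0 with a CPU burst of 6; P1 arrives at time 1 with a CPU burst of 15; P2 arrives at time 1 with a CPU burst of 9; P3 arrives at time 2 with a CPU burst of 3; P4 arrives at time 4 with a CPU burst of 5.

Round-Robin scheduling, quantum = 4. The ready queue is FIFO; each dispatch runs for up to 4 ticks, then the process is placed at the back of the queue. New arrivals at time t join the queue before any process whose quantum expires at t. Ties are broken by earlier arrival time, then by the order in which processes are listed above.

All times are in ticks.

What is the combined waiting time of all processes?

Gantt: | P0 0-4 | P1 4-8 | P2 8-12 | P3 12-15 | P4 15-19 | P0 19-21 | P1 21-25 | P2 25-29 | P4 29-30 | P1 30-34 | P2 34-35 | P1 35-38 |
Completion: P0=21  P1=38  P2=35  P3=15  P4=30
Turnaround (C−A): P0=21  P1=37  P2=34  P3=13  P4=26
Waiting = turnaround − burst: P0=15, P1=22, P2=25, P3=10, P4=21
Total waiting = 15 + 22 + 25 + 10 + 21 = 93

93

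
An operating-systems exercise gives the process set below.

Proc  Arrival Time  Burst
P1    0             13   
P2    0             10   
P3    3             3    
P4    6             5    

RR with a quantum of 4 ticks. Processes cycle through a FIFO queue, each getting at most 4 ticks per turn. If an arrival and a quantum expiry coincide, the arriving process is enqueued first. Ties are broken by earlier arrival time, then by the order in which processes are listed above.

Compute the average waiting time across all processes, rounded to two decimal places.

15.00

Gantt: | P1 0-4 | P2 4-8 | P3 8-11 | P1 11-15 | P4 15-19 | P2 19-23 | P1 23-27 | P4 27-28 | P2 28-30 | P1 30-31 |
Completion: P1=31  P2=30  P3=11  P4=28
Turnaround (C−A): P1=31  P2=30  P3=8  P4=22
Waiting times: P1=18, P2=20, P3=5, P4=17
Average waiting = (18+20+5+17) / 4 = 60/4 = 15.00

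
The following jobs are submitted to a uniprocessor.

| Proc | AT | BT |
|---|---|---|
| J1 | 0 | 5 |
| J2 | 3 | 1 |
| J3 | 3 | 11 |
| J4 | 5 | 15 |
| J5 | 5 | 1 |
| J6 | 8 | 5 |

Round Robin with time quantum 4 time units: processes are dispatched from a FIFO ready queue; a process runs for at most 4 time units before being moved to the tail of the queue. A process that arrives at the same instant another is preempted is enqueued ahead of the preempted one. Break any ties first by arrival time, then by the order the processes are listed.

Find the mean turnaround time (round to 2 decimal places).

Schedule: | J1 0-4 | J2 4-5 | J3 5-9 | J1 9-10 | J4 10-14 | J5 14-15 | J6 15-19 | J3 19-23 | J4 23-27 | J6 27-28 | J3 28-31 | J4 31-38 |
Completion: J1=10  J2=5  J3=31  J4=38  J5=15  J6=28
Turnaround (C−A): J1=10  J2=2  J3=28  J4=33  J5=10  J6=20
Turnaround times: J1=10, J2=2, J3=28, J4=33, J5=10, J6=20
Average turnaround = (10+2+28+33+10+20) / 6 = 103/6 = 17.17

17.17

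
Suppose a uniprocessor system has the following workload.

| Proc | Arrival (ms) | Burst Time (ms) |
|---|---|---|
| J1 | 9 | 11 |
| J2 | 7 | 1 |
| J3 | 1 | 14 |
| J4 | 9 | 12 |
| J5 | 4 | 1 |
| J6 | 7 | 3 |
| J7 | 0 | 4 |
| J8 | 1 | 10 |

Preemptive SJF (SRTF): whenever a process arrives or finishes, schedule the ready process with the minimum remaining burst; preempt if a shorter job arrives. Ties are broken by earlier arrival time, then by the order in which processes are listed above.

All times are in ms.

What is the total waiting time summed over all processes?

Gantt: | J7 0-4 | J5 4-5 | J8 5-7 | J2 7-8 | J6 8-11 | J8 11-19 | J1 19-30 | J4 30-42 | J3 42-56 |
Completion: J1=30  J2=8  J3=56  J4=42  J5=5  J6=11  J7=4  J8=19
Waiting = turnaround − burst: J1=10, J2=0, J3=41, J4=21, J5=0, J6=1, J7=0, J8=8
Total waiting = 10 + 0 + 41 + 21 + 0 + 1 + 0 + 8 = 81

81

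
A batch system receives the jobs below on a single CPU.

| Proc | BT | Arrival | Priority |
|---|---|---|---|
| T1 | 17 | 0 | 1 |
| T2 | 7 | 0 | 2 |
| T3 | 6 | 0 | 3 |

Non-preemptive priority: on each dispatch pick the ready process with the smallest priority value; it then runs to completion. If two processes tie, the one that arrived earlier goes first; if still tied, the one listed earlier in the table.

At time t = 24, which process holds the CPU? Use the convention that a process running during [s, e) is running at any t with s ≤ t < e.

Timeline: | T1 0-17 | T2 17-24 | T3 24-30 |
Completion: T1=17  T2=24  T3=30
Turnaround (C−A): T1=17  T2=24  T3=30

T3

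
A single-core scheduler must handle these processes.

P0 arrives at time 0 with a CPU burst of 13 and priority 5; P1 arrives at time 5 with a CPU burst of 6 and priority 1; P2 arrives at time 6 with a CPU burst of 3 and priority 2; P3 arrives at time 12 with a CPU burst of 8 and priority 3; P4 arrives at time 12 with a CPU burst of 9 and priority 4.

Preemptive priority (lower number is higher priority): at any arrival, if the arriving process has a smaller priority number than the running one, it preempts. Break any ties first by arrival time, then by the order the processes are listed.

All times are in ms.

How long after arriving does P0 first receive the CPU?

Schedule: | P0 0-5 | P1 5-11 | P2 11-14 | P3 14-22 | P4 22-31 | P0 31-39 |
Completion: P0=39  P1=11  P2=14  P3=22  P4=31
Response(P0) = first start − arrival = 0 − 0 = 0

0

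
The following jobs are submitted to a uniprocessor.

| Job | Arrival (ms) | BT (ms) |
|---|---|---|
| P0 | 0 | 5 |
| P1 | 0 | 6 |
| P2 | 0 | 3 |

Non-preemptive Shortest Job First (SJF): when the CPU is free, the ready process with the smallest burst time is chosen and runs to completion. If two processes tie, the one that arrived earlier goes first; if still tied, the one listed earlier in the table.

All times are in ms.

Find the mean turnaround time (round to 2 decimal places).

8.33

Schedule: | P2 0-3 | P0 3-8 | P1 8-14 |
Completion: P0=8  P1=14  P2=3
Turnaround (C−A): P0=8  P1=14  P2=3
Turnaround times: P0=8, P1=14, P2=3
Average turnaround = (8+14+3) / 3 = 25/3 = 8.33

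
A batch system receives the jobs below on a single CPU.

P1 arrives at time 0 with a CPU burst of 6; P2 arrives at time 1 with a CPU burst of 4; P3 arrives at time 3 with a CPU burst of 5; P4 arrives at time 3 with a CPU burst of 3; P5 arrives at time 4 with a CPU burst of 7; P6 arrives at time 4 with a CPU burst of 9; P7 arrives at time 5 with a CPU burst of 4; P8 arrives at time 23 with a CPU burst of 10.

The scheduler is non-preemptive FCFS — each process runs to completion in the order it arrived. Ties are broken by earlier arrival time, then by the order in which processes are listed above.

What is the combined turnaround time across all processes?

Timeline: | P1 0-6 | P2 6-10 | P3 10-15 | P4 15-18 | P5 18-25 | P6 25-34 | P7 34-38 | P8 38-48 |
Completion: P1=6  P2=10  P3=15  P4=18  P5=25  P6=34  P7=38  P8=48
Turnaround = completion − arrival: P1=6, P2=9, P3=12, P4=15, P5=21, P6=30, P7=33, P8=25
Total turnaround = 6 + 9 + 12 + 15 + 21 + 30 + 33 + 25 = 151

151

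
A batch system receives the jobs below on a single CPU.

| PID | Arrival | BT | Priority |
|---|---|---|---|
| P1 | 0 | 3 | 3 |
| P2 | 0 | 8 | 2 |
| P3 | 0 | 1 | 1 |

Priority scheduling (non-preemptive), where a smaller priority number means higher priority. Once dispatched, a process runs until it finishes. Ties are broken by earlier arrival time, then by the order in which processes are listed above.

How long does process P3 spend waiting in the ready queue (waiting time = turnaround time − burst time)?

0

Schedule: | P3 0-1 | P2 1-9 | P1 9-12 |
Completion: P1=12  P2=9  P3=1
Waiting(P3) = turnaround − burst = 1 − 1 = 0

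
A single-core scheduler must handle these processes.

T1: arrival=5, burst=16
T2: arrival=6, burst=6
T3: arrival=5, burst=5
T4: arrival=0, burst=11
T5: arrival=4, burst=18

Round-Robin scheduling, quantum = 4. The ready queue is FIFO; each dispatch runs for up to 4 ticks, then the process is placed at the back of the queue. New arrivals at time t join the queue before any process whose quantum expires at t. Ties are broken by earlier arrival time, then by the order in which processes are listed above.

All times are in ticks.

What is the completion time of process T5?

56

Timeline: | T4 0-4 | T5 4-8 | T4 8-12 | T1 12-16 | T3 16-20 | T2 20-24 | T5 24-28 | T4 28-31 | T1 31-35 | T3 35-36 | T2 36-38 | T5 38-42 | T1 42-46 | T5 46-50 | T1 50-54 | T5 54-56 |
Completion: T1=54  T2=38  T3=36  T4=31  T5=56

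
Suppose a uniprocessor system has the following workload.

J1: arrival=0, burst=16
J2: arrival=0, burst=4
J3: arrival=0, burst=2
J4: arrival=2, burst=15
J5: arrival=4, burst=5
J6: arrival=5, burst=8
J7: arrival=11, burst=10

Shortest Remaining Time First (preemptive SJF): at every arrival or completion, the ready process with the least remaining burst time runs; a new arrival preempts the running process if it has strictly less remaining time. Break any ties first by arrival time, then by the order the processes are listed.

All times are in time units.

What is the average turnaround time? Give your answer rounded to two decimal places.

21.29

Gantt: | J3 0-2 | J2 2-6 | J5 6-11 | J6 11-19 | J7 19-29 | J4 29-44 | J1 44-60 |
Completion: J1=60  J2=6  J3=2  J4=44  J5=11  J6=19  J7=29
Turnaround times: J1=60, J2=6, J3=2, J4=42, J5=7, J6=14, J7=18
Average turnaround = (60+6+2+42+7+14+18) / 7 = 149/7 = 21.29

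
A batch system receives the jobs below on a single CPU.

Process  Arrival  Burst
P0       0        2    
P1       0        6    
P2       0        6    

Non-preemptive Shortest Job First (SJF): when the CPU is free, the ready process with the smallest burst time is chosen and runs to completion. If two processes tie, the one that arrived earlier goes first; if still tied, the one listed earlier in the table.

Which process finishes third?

Timeline: | P0 0-2 | P1 2-8 | P2 8-14 |
Completion: P0=2  P1=8  P2=14
Turnaround (C−A): P0=2  P1=8  P2=14
Finish order: P0 → P1 → P2

P2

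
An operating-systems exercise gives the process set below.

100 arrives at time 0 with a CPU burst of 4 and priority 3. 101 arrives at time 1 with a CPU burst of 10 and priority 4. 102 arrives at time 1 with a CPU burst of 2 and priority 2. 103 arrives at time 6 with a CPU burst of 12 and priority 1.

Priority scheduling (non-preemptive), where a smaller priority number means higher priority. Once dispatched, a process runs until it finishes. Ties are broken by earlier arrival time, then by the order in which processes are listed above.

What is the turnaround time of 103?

12

Timeline: | 100 0-4 | 102 4-6 | 103 6-18 | 101 18-28 |
Completion: 100=4  101=28  102=6  103=18
Turnaround(103) = completion − arrival = 18 − 6 = 12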